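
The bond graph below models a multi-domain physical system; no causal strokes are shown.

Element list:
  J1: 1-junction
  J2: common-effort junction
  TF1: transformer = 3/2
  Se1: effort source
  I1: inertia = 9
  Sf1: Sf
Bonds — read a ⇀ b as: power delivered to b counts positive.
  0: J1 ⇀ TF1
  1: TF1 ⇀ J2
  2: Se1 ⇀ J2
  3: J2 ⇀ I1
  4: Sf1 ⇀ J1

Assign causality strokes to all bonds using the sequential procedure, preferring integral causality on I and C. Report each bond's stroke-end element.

bond 2 stroke at J2  (source Se1 imposes e)
bond 4 stroke at Sf1  (Sf1 (Sf) sets flow on bond)
bond 0 stroke at J1  (J1 flow already set via bond 4)
bond 1 stroke at TF1  (J2 effort already set via bond 2)
bond 3 stroke at I1  (common-e at J2 fixed by 2)

#0 stroke→J1
#1 stroke→TF1
#2 stroke→J2
#3 stroke→I1
#4 stroke→Sf1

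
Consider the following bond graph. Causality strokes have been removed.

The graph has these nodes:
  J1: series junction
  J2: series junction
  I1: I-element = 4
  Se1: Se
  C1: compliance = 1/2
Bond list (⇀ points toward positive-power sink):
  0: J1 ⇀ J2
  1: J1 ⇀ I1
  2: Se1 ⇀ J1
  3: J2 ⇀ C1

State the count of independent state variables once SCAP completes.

b2 stroke at J1  (source Se1 imposes e)
b1 stroke at I1  (I1 outputs flow p/I1)
b0 stroke at J1  (J1 flow already set via bond 1)
b3 stroke at J2  (common-f at J2 fixed by 0)

2  (C1, I1 all integral)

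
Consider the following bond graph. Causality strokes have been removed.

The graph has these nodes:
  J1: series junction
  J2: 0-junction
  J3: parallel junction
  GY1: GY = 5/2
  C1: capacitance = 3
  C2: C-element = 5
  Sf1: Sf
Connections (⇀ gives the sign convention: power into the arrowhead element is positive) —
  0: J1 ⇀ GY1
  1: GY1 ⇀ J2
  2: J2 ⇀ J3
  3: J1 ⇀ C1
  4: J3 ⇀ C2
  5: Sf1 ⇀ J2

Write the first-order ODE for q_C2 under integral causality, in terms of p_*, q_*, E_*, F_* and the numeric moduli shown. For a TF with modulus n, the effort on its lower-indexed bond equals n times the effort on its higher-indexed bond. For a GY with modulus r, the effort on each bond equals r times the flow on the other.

b5 |Sf1  (Sf1: flow source, stroke at near end)
b3 |J1  (prefer integral on C1)
b0 |GY1  (J1: last free bond brings flow in)
b1 |GY1  (GY1 both-in/both-out from 0)
b2 |J2  (J2: last free bond brings effort in)
b4 |J3  (only one effort-in slot at J3)

dq_C2/dt = F_Sf1 - 2*q_C1/15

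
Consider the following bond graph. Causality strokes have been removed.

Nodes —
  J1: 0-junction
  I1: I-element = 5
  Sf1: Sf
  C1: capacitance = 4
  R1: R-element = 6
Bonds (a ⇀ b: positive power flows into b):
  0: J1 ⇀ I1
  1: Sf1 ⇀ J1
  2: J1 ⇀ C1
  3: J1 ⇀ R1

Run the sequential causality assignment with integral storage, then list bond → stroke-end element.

b1 stroke at Sf1  (Sf1: flow source, stroke at near end)
b0 stroke at I1  (I1: I, integral causality)
b2 stroke at J1  (C1: C, integral causality)
b3 stroke at R1  (J1 effort already set via bond 2)

#0 stroke at I1
#1 stroke at Sf1
#2 stroke at J1
#3 stroke at R1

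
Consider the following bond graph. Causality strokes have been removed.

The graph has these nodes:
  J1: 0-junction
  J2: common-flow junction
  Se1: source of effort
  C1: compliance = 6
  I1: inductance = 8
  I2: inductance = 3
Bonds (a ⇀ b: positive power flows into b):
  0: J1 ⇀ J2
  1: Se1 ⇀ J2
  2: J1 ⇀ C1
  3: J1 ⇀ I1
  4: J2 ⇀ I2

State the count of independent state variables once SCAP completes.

#1 →J2  (Se1: effort source, stroke at far end)
#2 →J1  (C1 integral (e out))
#0 →J2  (J1 effort already set via bond 2)
#3 →I1  (0-jn J1 has e-setter on 2)
#4 →I2  (closing 1-jn rule on J2)

3  (C1, I1, I2 all integral)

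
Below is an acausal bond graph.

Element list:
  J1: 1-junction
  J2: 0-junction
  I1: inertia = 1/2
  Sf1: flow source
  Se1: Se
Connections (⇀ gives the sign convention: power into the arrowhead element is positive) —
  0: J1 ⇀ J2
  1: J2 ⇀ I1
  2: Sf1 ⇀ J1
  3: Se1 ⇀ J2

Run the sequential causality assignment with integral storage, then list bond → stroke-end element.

bond 2 stroke at Sf1  (Sf1 fixes flow; stroke at Sf1)
bond 3 stroke at J2  (Se1 (Se) sets effort on bond)
bond 0 stroke at J1  (1-jn J1 has f-setter on 2)
bond 1 stroke at I1  (0-jn J2 has e-setter on 3)

bond 0 |J1
bond 1 |I1
bond 2 |Sf1
bond 3 |J2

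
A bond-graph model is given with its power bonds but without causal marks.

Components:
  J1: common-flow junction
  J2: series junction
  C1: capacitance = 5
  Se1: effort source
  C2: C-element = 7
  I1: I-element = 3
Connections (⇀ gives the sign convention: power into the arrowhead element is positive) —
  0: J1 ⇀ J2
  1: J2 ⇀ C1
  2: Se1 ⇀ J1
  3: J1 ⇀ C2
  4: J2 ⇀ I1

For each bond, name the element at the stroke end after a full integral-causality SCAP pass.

#0 →J2
#1 →J2
#2 →J1
#3 →J1
#4 →I1

#2 →J1  (Se1: effort source, stroke at far end)
#1 →J2  (prefer integral on C1)
#3 →J1  (prefer integral on C2)
#0 →J2  (J1 needs exactly one f-in)
#4 →I1  (J2: last free bond brings flow in)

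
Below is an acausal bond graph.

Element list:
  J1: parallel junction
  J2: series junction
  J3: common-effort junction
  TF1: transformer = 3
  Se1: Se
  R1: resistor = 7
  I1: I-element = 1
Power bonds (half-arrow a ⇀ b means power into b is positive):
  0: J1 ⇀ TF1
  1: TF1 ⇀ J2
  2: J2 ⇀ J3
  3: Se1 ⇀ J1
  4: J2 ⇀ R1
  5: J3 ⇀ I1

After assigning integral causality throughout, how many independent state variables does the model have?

1  (I1 all integral)

#3 stroke→J1  (Se1: effort source, stroke at far end)
#0 stroke→TF1  (0-jn J1 has e-setter on 3)
#1 stroke→J2  (TF1 one-in-one-out from 0)
#5 stroke→I1  (prefer integral on I1)
#2 stroke→J3  (only one effort-in slot at J3)
#4 stroke→J2  (common-f at J2 fixed by 2)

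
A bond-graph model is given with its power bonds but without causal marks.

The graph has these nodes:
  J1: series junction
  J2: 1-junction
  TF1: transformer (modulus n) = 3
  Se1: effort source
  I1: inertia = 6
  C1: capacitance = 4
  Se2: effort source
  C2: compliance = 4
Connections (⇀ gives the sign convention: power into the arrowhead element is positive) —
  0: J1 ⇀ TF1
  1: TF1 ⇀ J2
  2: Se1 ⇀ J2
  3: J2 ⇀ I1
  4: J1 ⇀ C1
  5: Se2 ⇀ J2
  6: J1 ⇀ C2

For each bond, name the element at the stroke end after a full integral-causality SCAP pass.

b2 stroke→J2  (source Se1 imposes e)
b5 stroke→J2  (source Se2 imposes e)
b3 stroke→I1  (I1 outputs flow p/I1)
b1 stroke→J2  (J2: bond 3 brought flow, rest push out)
b0 stroke→TF1  (TF TF1: opposite of bond 1)
b4 stroke→J1  (J1: bond 0 brought flow, rest push out)
b6 stroke→J1  (common-f at J1 fixed by 0)

bond 0 →TF1
bond 1 →J2
bond 2 →J2
bond 3 →I1
bond 4 →J1
bond 5 →J2
bond 6 →J1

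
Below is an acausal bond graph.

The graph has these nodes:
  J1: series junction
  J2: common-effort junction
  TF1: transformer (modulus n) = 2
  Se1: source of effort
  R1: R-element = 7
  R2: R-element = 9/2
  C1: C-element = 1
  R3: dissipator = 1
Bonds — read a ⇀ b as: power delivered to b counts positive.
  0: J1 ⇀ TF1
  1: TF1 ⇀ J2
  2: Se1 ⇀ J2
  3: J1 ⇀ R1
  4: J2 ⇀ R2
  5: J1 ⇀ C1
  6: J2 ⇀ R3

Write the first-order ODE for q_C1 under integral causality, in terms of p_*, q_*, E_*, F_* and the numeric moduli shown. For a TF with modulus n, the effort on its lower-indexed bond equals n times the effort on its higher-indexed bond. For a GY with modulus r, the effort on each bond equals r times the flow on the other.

dq_C1/dt = -2*E_Se1/7 - q_C1/7

β2 stroke→J2  (Se1 fixes effort; stroke away)
β1 stroke→TF1  (0-jn J2 has e-setter on 2)
β4 stroke→R2  (common-e at J2 fixed by 2)
β6 stroke→R3  (J2: bond 2 brought effort, rest push out)
β0 stroke→J1  (TF TF1: opposite of bond 1)
β5 stroke→J1  (prefer integral on C1)
β3 stroke→R1  (only one flow-in slot at J1)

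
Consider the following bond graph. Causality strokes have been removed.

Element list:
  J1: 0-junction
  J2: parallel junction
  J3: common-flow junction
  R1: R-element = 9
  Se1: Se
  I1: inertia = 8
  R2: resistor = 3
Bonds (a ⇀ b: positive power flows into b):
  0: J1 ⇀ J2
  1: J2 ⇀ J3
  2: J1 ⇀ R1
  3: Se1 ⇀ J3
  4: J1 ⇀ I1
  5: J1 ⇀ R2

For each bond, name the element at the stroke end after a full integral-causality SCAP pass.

b0 stroke→J1
b1 stroke→J2
b2 stroke→R1
b3 stroke→J3
b4 stroke→I1
b5 stroke→R2

bond 3 →J3  (Se1 fixes effort; stroke away)
bond 1 →J2  (closing 1-jn rule on J3)
bond 0 →J1  (common-e at J2 fixed by 1)
bond 2 →R1  (J1: bond 0 brought effort, rest push out)
bond 4 →I1  (common-e at J1 fixed by 0)
bond 5 →R2  (J1: bond 0 brought effort, rest push out)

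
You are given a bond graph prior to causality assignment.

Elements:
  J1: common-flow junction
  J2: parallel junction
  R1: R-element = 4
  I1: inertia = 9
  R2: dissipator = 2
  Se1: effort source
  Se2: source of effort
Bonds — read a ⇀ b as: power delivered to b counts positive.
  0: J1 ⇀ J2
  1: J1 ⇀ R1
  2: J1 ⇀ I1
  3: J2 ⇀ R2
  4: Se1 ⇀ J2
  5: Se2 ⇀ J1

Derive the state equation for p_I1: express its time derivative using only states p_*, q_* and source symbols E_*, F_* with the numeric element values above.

bond 4 stroke at J2  (Se1 (Se) sets effort on bond)
bond 5 stroke at J1  (source Se2 imposes e)
bond 0 stroke at J1  (J2: bond 4 brought effort, rest push out)
bond 3 stroke at R2  (J2 effort already set via bond 4)
bond 2 stroke at I1  (I1: I, integral causality)
bond 1 stroke at J1  (J1 flow already set via bond 2)

dp_I1/dt = -E_Se1 + E_Se2 - 4*p_I1/9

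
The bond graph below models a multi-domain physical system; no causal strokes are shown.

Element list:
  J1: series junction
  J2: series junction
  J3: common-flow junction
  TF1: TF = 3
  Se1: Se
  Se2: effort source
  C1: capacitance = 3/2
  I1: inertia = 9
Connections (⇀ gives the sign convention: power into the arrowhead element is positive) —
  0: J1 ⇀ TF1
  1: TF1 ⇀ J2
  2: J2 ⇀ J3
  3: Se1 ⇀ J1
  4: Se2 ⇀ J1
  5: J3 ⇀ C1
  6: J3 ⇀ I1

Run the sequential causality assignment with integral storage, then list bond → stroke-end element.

bond 0 |TF1
bond 1 |J2
bond 2 |J3
bond 3 |J1
bond 4 |J1
bond 5 |J3
bond 6 |I1

b3 stroke→J1  (Se1 (Se) sets effort on bond)
b4 stroke→J1  (Se2 (Se) sets effort on bond)
b0 stroke→TF1  (J1: last free bond brings flow in)
b1 stroke→J2  (TF1: transformer flips bond 0)
b2 stroke→J3  (closing 1-jn rule on J2)
b5 stroke→J3  (C1 outputs effort q/C1)
b6 stroke→I1  (J3: last free bond brings flow in)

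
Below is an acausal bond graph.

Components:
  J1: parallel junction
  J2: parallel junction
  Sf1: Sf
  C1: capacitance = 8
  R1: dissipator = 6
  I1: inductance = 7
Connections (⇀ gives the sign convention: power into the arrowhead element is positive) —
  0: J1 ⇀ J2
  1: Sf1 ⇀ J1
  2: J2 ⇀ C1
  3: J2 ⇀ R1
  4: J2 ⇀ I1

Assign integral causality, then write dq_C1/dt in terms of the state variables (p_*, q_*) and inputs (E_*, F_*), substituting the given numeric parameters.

bond 1 |Sf1  (source Sf1 imposes f)
bond 0 |J1  (J1: last free bond brings effort in)
bond 2 |J2  (prefer integral on C1)
bond 3 |R1  (common-e at J2 fixed by 2)
bond 4 |I1  (J2 effort already set via bond 2)

dq_C1/dt = F_Sf1 - p_I1/7 - q_C1/48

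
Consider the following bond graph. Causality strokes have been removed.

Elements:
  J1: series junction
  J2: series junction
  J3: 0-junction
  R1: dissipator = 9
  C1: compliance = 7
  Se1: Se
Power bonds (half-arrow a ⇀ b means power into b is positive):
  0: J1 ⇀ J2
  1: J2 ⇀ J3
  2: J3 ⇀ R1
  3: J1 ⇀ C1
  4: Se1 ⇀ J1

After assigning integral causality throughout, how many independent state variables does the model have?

1  (C1 all integral)

#4 →J1  (Se1 fixes effort; stroke away)
#3 →J1  (C1: C, integral causality)
#0 →J2  (J1: last free bond brings flow in)
#1 →J3  (J2 needs exactly one f-in)
#2 →R1  (0-jn J3 has e-setter on 1)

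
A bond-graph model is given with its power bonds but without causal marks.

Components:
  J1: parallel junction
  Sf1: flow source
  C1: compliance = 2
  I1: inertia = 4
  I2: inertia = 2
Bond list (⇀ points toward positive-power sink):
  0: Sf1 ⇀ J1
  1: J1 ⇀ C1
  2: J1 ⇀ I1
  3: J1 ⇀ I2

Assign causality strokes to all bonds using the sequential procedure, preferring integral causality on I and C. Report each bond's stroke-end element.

β0 stroke→Sf1
β1 stroke→J1
β2 stroke→I1
β3 stroke→I2

#0 stroke at Sf1  (Sf1 (Sf) sets flow on bond)
#1 stroke at J1  (C1: C, integral causality)
#2 stroke at I1  (J1: bond 1 brought effort, rest push out)
#3 stroke at I2  (J1: bond 1 brought effort, rest push out)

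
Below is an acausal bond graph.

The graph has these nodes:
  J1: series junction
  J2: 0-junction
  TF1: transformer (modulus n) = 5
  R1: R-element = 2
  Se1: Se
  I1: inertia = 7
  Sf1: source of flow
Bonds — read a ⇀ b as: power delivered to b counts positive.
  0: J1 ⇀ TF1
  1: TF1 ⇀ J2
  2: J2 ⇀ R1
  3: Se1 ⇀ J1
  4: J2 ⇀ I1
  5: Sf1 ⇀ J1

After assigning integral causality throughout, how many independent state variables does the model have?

β3 |J1  (Se1 (Se) sets effort on bond)
β5 |Sf1  (source Sf1 imposes f)
β0 |J1  (J1 flow already set via bond 5)
β1 |TF1  (TF1 one-in-one-out from 0)
β4 |I1  (prefer integral on I1)
β2 |J2  (closing 0-jn rule on J2)

1  (I1 all integral)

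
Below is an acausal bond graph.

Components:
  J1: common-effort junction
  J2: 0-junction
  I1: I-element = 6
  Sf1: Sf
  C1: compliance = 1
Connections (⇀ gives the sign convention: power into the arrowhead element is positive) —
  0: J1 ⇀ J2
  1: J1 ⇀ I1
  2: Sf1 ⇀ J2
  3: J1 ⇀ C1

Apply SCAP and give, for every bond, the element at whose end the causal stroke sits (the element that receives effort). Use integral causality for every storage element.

#2 stroke at Sf1  (Sf1: flow source, stroke at near end)
#0 stroke at J2  (only one effort-in slot at J2)
#1 stroke at I1  (I1: I, integral causality)
#3 stroke at J1  (closing 0-jn rule on J1)

#0 |J2
#1 |I1
#2 |Sf1
#3 |J1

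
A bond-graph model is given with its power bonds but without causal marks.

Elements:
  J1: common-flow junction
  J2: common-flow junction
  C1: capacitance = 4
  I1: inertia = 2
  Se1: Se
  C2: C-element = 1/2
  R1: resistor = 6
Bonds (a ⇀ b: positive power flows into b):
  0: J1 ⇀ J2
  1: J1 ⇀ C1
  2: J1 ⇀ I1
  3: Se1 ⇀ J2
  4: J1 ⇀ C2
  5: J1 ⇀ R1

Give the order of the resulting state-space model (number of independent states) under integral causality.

3  (C1, C2, I1 all integral)

#3 |J2  (source Se1 imposes e)
#0 |J1  (J2: last free bond brings flow in)
#1 |J1  (C1 outputs effort q/C1)
#2 |I1  (I1 integral (f out))
#4 |J1  (1-jn J1 has f-setter on 2)
#5 |J1  (1-jn J1 has f-setter on 2)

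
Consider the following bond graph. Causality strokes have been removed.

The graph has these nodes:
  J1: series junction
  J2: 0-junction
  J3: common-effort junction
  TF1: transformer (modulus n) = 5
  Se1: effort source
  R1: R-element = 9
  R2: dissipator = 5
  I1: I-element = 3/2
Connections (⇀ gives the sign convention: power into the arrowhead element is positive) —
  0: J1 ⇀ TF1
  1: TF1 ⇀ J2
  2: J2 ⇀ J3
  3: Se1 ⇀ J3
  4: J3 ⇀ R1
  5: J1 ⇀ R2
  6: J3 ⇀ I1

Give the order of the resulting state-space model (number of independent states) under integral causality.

1  (I1 all integral)

#3 stroke at J3  (Se1 (Se) sets effort on bond)
#2 stroke at J2  (common-e at J3 fixed by 3)
#4 stroke at R1  (0-jn J3 has e-setter on 3)
#6 stroke at I1  (common-e at J3 fixed by 3)
#1 stroke at TF1  (0-jn J2 has e-setter on 2)
#0 stroke at J1  (TF1: transformer flips bond 1)
#5 stroke at R2  (J1: last free bond brings flow in)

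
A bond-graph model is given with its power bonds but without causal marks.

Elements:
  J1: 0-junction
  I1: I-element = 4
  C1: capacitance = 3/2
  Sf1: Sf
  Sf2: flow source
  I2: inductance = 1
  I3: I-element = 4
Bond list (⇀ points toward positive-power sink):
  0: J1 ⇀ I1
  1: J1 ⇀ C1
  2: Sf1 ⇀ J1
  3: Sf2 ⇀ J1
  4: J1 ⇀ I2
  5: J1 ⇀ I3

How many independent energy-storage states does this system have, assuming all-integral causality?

4  (C1, I1, I2, I3 all integral)

β2 stroke→Sf1  (Sf1 (Sf) sets flow on bond)
β3 stroke→Sf2  (source Sf2 imposes f)
β0 stroke→I1  (I1 outputs flow p/I1)
β1 stroke→J1  (C1: C, integral causality)
β4 stroke→I2  (J1 effort already set via bond 1)
β5 stroke→I3  (0-jn J1 has e-setter on 1)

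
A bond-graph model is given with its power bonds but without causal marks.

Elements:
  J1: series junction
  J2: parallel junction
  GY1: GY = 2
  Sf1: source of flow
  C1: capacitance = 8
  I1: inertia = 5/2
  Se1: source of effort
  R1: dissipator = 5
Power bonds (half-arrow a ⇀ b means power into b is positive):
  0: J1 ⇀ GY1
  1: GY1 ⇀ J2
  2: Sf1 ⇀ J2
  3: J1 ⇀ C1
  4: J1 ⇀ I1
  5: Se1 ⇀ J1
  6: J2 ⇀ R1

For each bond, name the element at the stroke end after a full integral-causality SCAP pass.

b0 →J1
b1 →J2
b2 →Sf1
b3 →J1
b4 →I1
b5 →J1
b6 →R1

β2 stroke at Sf1  (Sf1 (Sf) sets flow on bond)
β5 stroke at J1  (Se1 (Se) sets effort on bond)
β3 stroke at J1  (C1: C, integral causality)
β4 stroke at I1  (I1: I, integral causality)
β0 stroke at J1  (1-jn J1 has f-setter on 4)
β1 stroke at J2  (GY1: gyrator matches bond 0)
β6 stroke at R1  (J2: bond 1 brought effort, rest push out)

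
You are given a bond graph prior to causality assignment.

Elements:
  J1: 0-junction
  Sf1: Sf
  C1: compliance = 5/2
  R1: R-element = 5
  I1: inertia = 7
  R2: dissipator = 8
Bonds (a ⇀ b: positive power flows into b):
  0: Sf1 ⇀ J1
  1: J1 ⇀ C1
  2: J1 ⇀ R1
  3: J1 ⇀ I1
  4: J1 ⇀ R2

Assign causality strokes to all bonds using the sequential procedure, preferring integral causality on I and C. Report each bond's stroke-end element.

bond 0 stroke→Sf1  (source Sf1 imposes f)
bond 1 stroke→J1  (C1: C, integral causality)
bond 2 stroke→R1  (common-e at J1 fixed by 1)
bond 3 stroke→I1  (J1: bond 1 brought effort, rest push out)
bond 4 stroke→R2  (0-jn J1 has e-setter on 1)

b0 stroke→Sf1
b1 stroke→J1
b2 stroke→R1
b3 stroke→I1
b4 stroke→R2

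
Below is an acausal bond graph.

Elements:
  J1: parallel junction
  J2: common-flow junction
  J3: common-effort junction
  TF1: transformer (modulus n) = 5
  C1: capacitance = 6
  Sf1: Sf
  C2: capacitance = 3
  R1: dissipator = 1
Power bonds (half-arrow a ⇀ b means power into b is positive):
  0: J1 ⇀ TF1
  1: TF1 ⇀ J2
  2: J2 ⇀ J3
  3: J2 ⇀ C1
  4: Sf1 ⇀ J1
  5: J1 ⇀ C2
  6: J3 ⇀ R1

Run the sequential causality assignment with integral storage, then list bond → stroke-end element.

#0 →TF1
#1 →J2
#2 →J3
#3 →J2
#4 →Sf1
#5 →J1
#6 →R1

#4 →Sf1  (Sf1 (Sf) sets flow on bond)
#3 →J2  (C1 outputs effort q/C1)
#5 →J1  (prefer integral on C2)
#0 →TF1  (J1: bond 5 brought effort, rest push out)
#1 →J2  (TF1: transformer flips bond 0)
#2 →J3  (J2 needs exactly one f-in)
#6 →R1  (J3: bond 2 brought effort, rest push out)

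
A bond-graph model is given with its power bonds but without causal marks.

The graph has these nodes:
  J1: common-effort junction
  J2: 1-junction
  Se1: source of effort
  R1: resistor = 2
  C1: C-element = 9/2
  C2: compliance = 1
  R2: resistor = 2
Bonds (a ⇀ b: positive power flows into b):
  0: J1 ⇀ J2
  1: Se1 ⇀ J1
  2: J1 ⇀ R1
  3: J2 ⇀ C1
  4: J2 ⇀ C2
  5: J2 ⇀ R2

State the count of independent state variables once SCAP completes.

#1 stroke→J1  (source Se1 imposes e)
#0 stroke→J2  (J1 effort already set via bond 1)
#2 stroke→R1  (0-jn J1 has e-setter on 1)
#3 stroke→J2  (C1 outputs effort q/C1)
#4 stroke→J2  (C2: C, integral causality)
#5 stroke→R2  (J2: last free bond brings flow in)

2  (C1, C2 all integral)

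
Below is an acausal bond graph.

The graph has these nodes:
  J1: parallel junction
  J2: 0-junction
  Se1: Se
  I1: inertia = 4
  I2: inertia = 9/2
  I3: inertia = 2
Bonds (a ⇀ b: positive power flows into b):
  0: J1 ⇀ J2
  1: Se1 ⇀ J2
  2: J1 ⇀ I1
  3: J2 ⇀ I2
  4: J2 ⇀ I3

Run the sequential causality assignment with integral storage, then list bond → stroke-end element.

bond 0 stroke→J1
bond 1 stroke→J2
bond 2 stroke→I1
bond 3 stroke→I2
bond 4 stroke→I3

b1 stroke at J2  (Se1 fixes effort; stroke away)
b0 stroke at J1  (common-e at J2 fixed by 1)
b3 stroke at I2  (J2 effort already set via bond 1)
b4 stroke at I3  (common-e at J2 fixed by 1)
b2 stroke at I1  (0-jn J1 has e-setter on 0)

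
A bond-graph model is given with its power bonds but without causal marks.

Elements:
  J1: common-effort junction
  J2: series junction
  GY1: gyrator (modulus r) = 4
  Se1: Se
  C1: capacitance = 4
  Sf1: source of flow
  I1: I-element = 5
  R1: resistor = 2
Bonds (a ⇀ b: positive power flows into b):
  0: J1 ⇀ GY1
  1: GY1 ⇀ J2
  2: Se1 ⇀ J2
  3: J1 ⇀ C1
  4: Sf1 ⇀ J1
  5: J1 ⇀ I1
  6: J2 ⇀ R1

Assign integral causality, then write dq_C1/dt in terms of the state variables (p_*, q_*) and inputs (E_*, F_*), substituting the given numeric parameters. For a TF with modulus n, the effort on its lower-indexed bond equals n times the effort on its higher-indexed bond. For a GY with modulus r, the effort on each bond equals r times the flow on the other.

β2 →J2  (Se1: effort source, stroke at far end)
β4 →Sf1  (source Sf1 imposes f)
β3 →J1  (prefer integral on C1)
β0 →GY1  (J1 effort already set via bond 3)
β5 →I1  (J1: bond 3 brought effort, rest push out)
β1 →GY1  (GY GY1: same side as bond 0)
β6 →J2  (J2: bond 1 brought flow, rest push out)

dq_C1/dt = E_Se1/4 + F_Sf1 - p_I1/5 - q_C1/32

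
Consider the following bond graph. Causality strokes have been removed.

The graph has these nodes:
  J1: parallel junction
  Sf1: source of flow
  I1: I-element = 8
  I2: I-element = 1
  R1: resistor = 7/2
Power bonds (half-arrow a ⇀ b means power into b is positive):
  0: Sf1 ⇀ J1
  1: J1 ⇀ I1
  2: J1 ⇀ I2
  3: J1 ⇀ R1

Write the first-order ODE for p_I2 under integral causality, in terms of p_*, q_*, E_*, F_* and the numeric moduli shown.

bond 0 stroke at Sf1  (Sf1 fixes flow; stroke at Sf1)
bond 1 stroke at I1  (I1 integral (f out))
bond 2 stroke at I2  (I2 outputs flow p/I2)
bond 3 stroke at J1  (J1: last free bond brings effort in)

dp_I2/dt = 7*F_Sf1/2 - 7*p_I1/16 - 7*p_I2/2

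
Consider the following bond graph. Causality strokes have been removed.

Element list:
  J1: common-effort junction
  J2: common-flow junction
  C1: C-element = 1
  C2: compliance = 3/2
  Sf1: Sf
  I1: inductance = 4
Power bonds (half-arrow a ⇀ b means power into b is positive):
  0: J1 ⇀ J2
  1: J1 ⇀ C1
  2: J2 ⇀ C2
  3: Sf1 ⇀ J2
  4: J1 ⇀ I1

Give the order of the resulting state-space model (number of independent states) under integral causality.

β3 →Sf1  (Sf1 (Sf) sets flow on bond)
β0 →J2  (1-jn J2 has f-setter on 3)
β2 →J2  (J2 flow already set via bond 3)
β1 →J1  (prefer integral on C1)
β4 →I1  (J1 effort already set via bond 1)

3  (C1, C2, I1 all integral)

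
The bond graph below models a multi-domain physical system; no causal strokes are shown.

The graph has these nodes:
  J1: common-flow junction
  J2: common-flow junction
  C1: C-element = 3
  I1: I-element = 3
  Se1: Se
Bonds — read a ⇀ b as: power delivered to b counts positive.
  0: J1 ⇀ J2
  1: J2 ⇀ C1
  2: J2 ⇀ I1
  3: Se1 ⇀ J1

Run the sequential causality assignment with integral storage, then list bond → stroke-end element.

bond 3 →J1  (Se1 (Se) sets effort on bond)
bond 0 →J2  (J1: last free bond brings flow in)
bond 1 →J2  (prefer integral on C1)
bond 2 →I1  (only one flow-in slot at J2)

β0 |J2
β1 |J2
β2 |I1
β3 |J1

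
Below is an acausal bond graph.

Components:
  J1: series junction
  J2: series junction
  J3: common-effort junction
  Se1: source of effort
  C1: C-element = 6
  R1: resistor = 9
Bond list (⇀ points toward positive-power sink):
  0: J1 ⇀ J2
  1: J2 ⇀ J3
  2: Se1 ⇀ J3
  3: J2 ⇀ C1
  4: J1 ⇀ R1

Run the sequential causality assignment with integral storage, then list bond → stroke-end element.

b2 stroke at J3  (Se1 (Se) sets effort on bond)
b1 stroke at J2  (common-e at J3 fixed by 2)
b3 stroke at J2  (C1: C, integral causality)
b0 stroke at J1  (closing 1-jn rule on J2)
b4 stroke at R1  (J1: last free bond brings flow in)

bond 0 stroke at J1
bond 1 stroke at J2
bond 2 stroke at J3
bond 3 stroke at J2
bond 4 stroke at R1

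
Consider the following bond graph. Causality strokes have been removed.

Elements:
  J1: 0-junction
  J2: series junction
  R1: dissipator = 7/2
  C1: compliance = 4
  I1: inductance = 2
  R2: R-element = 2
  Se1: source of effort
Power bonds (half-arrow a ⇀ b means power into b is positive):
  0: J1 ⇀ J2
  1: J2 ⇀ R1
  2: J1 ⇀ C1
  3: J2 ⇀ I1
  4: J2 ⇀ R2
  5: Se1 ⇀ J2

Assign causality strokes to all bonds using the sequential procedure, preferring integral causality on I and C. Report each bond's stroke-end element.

b5 →J2  (source Se1 imposes e)
b2 →J1  (C1 integral (e out))
b0 →J2  (J1: bond 2 brought effort, rest push out)
b3 →I1  (prefer integral on I1)
b1 →J2  (J2: bond 3 brought flow, rest push out)
b4 →J2  (1-jn J2 has f-setter on 3)

bond 0 →J2
bond 1 →J2
bond 2 →J1
bond 3 →I1
bond 4 →J2
bond 5 →J2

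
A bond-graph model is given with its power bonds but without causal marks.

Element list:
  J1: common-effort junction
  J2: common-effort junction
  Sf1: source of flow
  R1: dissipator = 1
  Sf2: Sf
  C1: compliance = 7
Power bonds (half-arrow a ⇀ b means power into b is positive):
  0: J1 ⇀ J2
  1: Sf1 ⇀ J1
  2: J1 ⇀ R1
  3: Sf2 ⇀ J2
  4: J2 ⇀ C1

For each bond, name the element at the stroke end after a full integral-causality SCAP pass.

β1 →Sf1  (Sf1 fixes flow; stroke at Sf1)
β3 →Sf2  (source Sf2 imposes f)
β4 →J2  (C1: C, integral causality)
β0 →J1  (0-jn J2 has e-setter on 4)
β2 →R1  (J1: bond 0 brought effort, rest push out)

#0 |J1
#1 |Sf1
#2 |R1
#3 |Sf2
#4 |J2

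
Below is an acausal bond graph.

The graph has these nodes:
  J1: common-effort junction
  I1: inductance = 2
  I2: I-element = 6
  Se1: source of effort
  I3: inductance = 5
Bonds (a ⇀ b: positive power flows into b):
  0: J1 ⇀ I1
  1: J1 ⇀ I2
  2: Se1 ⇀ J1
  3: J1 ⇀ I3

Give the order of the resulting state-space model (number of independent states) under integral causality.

#2 stroke at J1  (source Se1 imposes e)
#0 stroke at I1  (0-jn J1 has e-setter on 2)
#1 stroke at I2  (J1 effort already set via bond 2)
#3 stroke at I3  (J1: bond 2 brought effort, rest push out)

3  (I1, I2, I3 all integral)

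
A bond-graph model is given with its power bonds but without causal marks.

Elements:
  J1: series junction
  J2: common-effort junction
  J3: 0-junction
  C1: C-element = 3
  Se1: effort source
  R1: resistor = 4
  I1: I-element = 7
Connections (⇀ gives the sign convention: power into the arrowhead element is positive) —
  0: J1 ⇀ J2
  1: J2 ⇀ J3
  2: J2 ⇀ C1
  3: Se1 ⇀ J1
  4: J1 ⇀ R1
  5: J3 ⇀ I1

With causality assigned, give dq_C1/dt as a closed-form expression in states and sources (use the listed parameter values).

dq_C1/dt = E_Se1/4 - p_I1/7 - q_C1/12

β3 →J1  (Se1 (Se) sets effort on bond)
β2 →J2  (C1 integral (e out))
β0 →J1  (common-e at J2 fixed by 2)
β1 →J3  (J2 effort already set via bond 2)
β5 →I1  (0-jn J3 has e-setter on 1)
β4 →R1  (only one flow-in slot at J1)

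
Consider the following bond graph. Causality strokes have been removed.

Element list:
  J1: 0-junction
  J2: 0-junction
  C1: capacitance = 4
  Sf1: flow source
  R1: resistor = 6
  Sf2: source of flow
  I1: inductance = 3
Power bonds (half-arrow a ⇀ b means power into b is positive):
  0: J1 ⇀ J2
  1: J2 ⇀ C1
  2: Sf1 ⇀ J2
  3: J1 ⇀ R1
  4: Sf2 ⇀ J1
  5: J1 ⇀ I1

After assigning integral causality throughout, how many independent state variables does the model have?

2  (C1, I1 all integral)

β2 →Sf1  (Sf1 fixes flow; stroke at Sf1)
β4 →Sf2  (source Sf2 imposes f)
β1 →J2  (C1: C, integral causality)
β0 →J1  (common-e at J2 fixed by 1)
β3 →R1  (J1 effort already set via bond 0)
β5 →I1  (common-e at J1 fixed by 0)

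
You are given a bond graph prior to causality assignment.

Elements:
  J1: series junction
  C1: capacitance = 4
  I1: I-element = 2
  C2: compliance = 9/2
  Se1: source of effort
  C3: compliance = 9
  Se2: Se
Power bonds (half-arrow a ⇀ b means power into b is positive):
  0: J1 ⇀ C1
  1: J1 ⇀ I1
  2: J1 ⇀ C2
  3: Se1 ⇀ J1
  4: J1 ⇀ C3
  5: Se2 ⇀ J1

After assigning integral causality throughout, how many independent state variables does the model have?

bond 3 →J1  (source Se1 imposes e)
bond 5 →J1  (Se2 fixes effort; stroke away)
bond 0 →J1  (C1 integral (e out))
bond 1 →I1  (I1: I, integral causality)
bond 2 →J1  (1-jn J1 has f-setter on 1)
bond 4 →J1  (common-f at J1 fixed by 1)

4  (C1, C2, C3, I1 all integral)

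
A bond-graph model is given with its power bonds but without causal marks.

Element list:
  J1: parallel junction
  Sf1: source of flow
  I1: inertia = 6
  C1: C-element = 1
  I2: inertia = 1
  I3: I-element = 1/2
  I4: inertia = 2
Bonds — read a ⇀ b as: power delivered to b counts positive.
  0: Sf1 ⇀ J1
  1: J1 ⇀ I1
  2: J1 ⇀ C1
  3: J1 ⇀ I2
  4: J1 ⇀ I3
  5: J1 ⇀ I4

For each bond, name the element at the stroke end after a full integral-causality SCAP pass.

β0 stroke at Sf1
β1 stroke at I1
β2 stroke at J1
β3 stroke at I2
β4 stroke at I3
β5 stroke at I4

bond 0 |Sf1  (Sf1 fixes flow; stroke at Sf1)
bond 1 |I1  (I1: I, integral causality)
bond 2 |J1  (prefer integral on C1)
bond 3 |I2  (J1: bond 2 brought effort, rest push out)
bond 4 |I3  (common-e at J1 fixed by 2)
bond 5 |I4  (common-e at J1 fixed by 2)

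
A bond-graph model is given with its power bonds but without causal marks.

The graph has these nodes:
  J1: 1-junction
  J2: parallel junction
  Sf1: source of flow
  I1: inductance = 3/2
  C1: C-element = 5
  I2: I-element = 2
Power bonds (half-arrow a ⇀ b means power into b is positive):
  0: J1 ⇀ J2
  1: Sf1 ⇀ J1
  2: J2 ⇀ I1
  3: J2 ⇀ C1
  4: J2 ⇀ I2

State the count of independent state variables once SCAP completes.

3  (C1, I1, I2 all integral)

bond 1 stroke→Sf1  (Sf1: flow source, stroke at near end)
bond 0 stroke→J1  (J1 flow already set via bond 1)
bond 2 stroke→I1  (I1 outputs flow p/I1)
bond 3 stroke→J2  (C1 integral (e out))
bond 4 stroke→I2  (J2 effort already set via bond 3)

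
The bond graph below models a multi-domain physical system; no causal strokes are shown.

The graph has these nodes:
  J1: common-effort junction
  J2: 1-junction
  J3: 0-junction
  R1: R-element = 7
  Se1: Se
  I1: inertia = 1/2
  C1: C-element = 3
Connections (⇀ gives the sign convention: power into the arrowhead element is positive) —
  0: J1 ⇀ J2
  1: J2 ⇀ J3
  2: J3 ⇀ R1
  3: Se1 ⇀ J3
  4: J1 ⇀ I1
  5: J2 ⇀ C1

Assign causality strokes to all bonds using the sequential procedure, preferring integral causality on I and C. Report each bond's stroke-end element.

β0 stroke→J1
β1 stroke→J2
β2 stroke→R1
β3 stroke→J3
β4 stroke→I1
β5 stroke→J2

#3 stroke at J3  (Se1: effort source, stroke at far end)
#1 stroke at J2  (J3: bond 3 brought effort, rest push out)
#2 stroke at R1  (J3 effort already set via bond 3)
#4 stroke at I1  (prefer integral on I1)
#0 stroke at J1  (J1: last free bond brings effort in)
#5 stroke at J2  (J2 flow already set via bond 0)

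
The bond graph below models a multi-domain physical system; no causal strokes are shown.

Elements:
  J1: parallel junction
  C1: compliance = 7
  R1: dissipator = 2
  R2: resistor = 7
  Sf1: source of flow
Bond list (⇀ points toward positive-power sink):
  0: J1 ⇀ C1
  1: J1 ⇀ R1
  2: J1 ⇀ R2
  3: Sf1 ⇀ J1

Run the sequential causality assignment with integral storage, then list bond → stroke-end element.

β3 stroke at Sf1  (Sf1: flow source, stroke at near end)
β0 stroke at J1  (C1: C, integral causality)
β1 stroke at R1  (J1: bond 0 brought effort, rest push out)
β2 stroke at R2  (J1 effort already set via bond 0)

bond 0 stroke→J1
bond 1 stroke→R1
bond 2 stroke→R2
bond 3 stroke→Sf1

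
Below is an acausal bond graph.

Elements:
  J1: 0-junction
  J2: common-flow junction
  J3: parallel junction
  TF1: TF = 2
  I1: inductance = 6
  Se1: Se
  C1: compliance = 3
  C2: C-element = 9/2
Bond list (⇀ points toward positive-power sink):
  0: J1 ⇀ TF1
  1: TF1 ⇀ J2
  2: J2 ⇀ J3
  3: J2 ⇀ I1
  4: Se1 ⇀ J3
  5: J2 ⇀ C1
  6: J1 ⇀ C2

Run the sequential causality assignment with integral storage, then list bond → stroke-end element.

b4 →J3  (Se1 fixes effort; stroke away)
b2 →J2  (J3 effort already set via bond 4)
b3 →I1  (I1: I, integral causality)
b1 →J2  (J2 flow already set via bond 3)
b5 →J2  (common-f at J2 fixed by 3)
b0 →TF1  (TF TF1: opposite of bond 1)
b6 →J1  (J1: last free bond brings effort in)

b0 |TF1
b1 |J2
b2 |J2
b3 |I1
b4 |J3
b5 |J2
b6 |J1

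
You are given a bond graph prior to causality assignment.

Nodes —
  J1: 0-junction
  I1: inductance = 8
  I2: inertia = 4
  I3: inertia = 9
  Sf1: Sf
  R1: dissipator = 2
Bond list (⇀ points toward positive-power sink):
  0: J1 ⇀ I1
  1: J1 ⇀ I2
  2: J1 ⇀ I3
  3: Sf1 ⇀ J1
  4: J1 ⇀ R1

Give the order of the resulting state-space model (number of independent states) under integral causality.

3  (I1, I2, I3 all integral)

β3 stroke→Sf1  (Sf1 (Sf) sets flow on bond)
β0 stroke→I1  (I1: I, integral causality)
β1 stroke→I2  (I2: I, integral causality)
β2 stroke→I3  (prefer integral on I3)
β4 stroke→J1  (only one effort-in slot at J1)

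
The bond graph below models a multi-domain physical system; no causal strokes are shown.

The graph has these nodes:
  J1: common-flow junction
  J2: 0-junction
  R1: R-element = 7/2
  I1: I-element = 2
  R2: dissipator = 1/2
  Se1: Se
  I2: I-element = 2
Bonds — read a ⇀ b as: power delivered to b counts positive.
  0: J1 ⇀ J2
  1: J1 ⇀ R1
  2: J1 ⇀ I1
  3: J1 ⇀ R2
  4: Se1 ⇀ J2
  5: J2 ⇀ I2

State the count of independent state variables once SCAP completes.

2  (I1, I2 all integral)

#4 stroke at J2  (Se1 fixes effort; stroke away)
#0 stroke at J1  (J2: bond 4 brought effort, rest push out)
#5 stroke at I2  (0-jn J2 has e-setter on 4)
#2 stroke at I1  (I1 integral (f out))
#1 stroke at J1  (1-jn J1 has f-setter on 2)
#3 stroke at J1  (common-f at J1 fixed by 2)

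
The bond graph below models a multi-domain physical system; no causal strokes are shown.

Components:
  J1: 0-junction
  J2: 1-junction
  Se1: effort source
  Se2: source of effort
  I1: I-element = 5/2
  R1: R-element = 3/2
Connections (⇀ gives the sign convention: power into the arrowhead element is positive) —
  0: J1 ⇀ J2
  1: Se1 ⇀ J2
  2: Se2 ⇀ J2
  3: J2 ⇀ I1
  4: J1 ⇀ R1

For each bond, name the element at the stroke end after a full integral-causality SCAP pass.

bond 0 →J2
bond 1 →J2
bond 2 →J2
bond 3 →I1
bond 4 →J1

b1 stroke→J2  (source Se1 imposes e)
b2 stroke→J2  (Se2: effort source, stroke at far end)
b3 stroke→I1  (I1: I, integral causality)
b0 stroke→J2  (common-f at J2 fixed by 3)
b4 stroke→J1  (J1: last free bond brings effort in)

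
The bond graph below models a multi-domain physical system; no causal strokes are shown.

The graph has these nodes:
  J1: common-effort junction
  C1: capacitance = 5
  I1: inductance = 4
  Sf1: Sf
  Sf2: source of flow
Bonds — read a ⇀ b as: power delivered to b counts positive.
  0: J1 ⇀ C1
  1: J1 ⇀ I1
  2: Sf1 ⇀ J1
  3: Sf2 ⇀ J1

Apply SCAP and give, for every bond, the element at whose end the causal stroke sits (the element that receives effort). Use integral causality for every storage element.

#2 |Sf1  (Sf1 fixes flow; stroke at Sf1)
#3 |Sf2  (Sf2 (Sf) sets flow on bond)
#0 |J1  (C1: C, integral causality)
#1 |I1  (0-jn J1 has e-setter on 0)

β0 stroke at J1
β1 stroke at I1
β2 stroke at Sf1
β3 stroke at Sf2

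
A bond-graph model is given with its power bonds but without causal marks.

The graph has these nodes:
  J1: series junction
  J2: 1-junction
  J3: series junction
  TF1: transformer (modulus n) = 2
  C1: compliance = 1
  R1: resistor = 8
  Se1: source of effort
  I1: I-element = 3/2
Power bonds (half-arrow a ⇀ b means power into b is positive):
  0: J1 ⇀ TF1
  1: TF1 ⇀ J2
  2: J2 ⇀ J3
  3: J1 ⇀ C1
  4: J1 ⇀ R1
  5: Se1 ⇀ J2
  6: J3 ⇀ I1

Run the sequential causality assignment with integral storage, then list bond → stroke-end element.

#0 →TF1
#1 →J2
#2 →J3
#3 →J1
#4 →J1
#5 →J2
#6 →I1

β5 stroke at J2  (Se1 fixes effort; stroke away)
β3 stroke at J1  (C1 outputs effort q/C1)
β6 stroke at I1  (prefer integral on I1)
β2 stroke at J3  (common-f at J3 fixed by 6)
β1 stroke at J2  (J2 flow already set via bond 2)
β0 stroke at TF1  (TF TF1: opposite of bond 1)
β4 stroke at J1  (J1 flow already set via bond 0)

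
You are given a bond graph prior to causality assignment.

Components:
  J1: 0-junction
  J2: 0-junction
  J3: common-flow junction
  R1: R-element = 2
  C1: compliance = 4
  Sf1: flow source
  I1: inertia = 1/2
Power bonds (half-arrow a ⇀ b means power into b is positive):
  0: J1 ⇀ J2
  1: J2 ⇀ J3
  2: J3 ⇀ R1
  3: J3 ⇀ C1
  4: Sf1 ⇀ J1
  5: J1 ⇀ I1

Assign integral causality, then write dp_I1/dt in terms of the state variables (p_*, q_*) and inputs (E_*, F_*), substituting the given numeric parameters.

dp_I1/dt = 2*F_Sf1 - 4*p_I1 + q_C1/4

#4 |Sf1  (Sf1: flow source, stroke at near end)
#3 |J3  (prefer integral on C1)
#5 |I1  (I1: I, integral causality)
#0 |J1  (J1 needs exactly one e-in)
#1 |J2  (closing 0-jn rule on J2)
#2 |J3  (J3 flow already set via bond 1)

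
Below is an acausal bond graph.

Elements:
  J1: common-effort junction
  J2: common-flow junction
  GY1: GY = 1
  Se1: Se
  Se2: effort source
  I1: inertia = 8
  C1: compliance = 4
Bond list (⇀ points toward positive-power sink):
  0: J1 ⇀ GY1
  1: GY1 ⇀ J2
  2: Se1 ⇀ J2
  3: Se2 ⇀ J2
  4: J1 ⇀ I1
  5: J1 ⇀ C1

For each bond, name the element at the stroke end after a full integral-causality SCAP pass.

#0 |GY1
#1 |GY1
#2 |J2
#3 |J2
#4 |I1
#5 |J1

b2 stroke at J2  (Se1 fixes effort; stroke away)
b3 stroke at J2  (Se2 fixes effort; stroke away)
b1 stroke at GY1  (only one flow-in slot at J2)
b0 stroke at GY1  (GY GY1: same side as bond 1)
b4 stroke at I1  (I1 integral (f out))
b5 stroke at J1  (only one effort-in slot at J1)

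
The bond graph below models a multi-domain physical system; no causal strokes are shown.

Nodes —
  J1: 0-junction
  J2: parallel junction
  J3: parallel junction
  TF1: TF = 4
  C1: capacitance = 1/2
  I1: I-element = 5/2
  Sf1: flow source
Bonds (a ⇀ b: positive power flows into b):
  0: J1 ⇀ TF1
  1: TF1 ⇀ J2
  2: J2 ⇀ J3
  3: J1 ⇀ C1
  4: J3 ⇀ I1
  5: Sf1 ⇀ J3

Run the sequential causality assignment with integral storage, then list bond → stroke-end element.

bond 5 stroke at Sf1  (source Sf1 imposes f)
bond 3 stroke at J1  (C1 outputs effort q/C1)
bond 0 stroke at TF1  (0-jn J1 has e-setter on 3)
bond 1 stroke at J2  (through TF1, causality passes straight; one stroke at TF1)
bond 2 stroke at J3  (common-e at J2 fixed by 1)
bond 4 stroke at I1  (0-jn J3 has e-setter on 2)

bond 0 stroke at TF1
bond 1 stroke at J2
bond 2 stroke at J3
bond 3 stroke at J1
bond 4 stroke at I1
bond 5 stroke at Sf1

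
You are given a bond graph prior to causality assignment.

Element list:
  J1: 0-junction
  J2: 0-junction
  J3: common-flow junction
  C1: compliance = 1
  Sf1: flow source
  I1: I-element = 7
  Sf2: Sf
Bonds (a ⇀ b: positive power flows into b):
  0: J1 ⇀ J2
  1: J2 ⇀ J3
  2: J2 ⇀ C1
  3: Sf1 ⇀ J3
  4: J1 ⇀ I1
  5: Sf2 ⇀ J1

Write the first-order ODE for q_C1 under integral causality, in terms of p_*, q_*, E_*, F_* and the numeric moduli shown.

b3 →Sf1  (Sf1: flow source, stroke at near end)
b5 →Sf2  (Sf2 (Sf) sets flow on bond)
b1 →J3  (J3 flow already set via bond 3)
b2 →J2  (C1 outputs effort q/C1)
b0 →J1  (J2: bond 2 brought effort, rest push out)
b4 →I1  (J1 effort already set via bond 0)

dq_C1/dt = -F_Sf1 + F_Sf2 - p_I1/7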